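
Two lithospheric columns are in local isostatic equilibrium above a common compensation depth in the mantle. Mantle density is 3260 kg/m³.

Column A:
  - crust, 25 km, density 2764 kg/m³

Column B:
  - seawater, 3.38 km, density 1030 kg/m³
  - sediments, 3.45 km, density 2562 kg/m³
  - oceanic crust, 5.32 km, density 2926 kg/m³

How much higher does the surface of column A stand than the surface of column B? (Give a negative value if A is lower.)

0.208 km

For any compensation level in the mantle, the mantle terms cancel and isostasy reduces to e = (Σt_A − Σt_B) − (Σ(ρt)_A − Σ(ρt)_B) / ρ_m.
Σt_A = 25 km; Σt_B = 12.15 km; Σ(ρt)_A = 69100; Σ(ρt)_B = 27886.62 (in km·kg/m³).
e = (25 − 12.15) − (69100 − 27886.62) / 3260 = 0.208 km.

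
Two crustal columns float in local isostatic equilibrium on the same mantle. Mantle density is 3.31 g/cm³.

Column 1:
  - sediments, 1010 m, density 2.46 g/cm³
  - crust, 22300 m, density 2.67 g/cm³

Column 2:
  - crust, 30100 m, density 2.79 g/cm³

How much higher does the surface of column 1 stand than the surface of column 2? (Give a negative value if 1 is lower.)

For any compensation level in the mantle, the mantle terms cancel and isostasy reduces to e = (Σt_1 − Σt_2) − (Σ(ρt)_1 − Σ(ρt)_2) / ρ_m.
Σt_1 = 23310 m; Σt_2 = 30100 m; Σ(ρt)_1 = 62025.6; Σ(ρt)_2 = 83979 (in m·g/cm³).
e = (23310 − 30100) − (62025.6 − 83979) / 3.31 = −158 m.

−158 m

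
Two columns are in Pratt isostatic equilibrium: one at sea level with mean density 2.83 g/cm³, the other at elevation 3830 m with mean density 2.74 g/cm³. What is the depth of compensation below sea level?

ρ_ref D = ρ (D + h) → D (ρ_ref − ρ) = ρ h.
D = ρ h/(ρ_ref − ρ) = 2.74 × 3830 m/(2.83 − 2.74) = 117000 m.

117000 m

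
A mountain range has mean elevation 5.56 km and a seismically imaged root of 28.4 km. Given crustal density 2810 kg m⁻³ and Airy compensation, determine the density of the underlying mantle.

Airy balance: ρ_c h = (ρ_m − ρ_c) r → ρ_m = ρ_c (1 + h/r).
ρ_m = 2810 × (1 + 5.56 km/28.4 km) = 3360 kg m⁻³.

3360 kg m⁻³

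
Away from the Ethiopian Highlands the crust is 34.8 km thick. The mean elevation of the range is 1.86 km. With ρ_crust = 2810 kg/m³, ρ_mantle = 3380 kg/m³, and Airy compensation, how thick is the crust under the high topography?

45.8 km

Root depth r = h ρ_c / (ρ_m − ρ_c) = 1.86 km × 2810 / 570 = 9.169 km.
Total thickness = T + h + r = 34.8 km + 1.86 km + 9.169 km = 45.8 km.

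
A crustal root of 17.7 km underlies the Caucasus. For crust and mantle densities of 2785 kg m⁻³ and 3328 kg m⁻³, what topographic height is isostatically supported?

Isostatic balance requires: ρ_c h = (ρ_m − ρ_c) r.
h = r (ρ_m − ρ_c) / ρ_c = 17.7 km × (3328 − 2785) / 2785 = 3.45 km.

3.45 km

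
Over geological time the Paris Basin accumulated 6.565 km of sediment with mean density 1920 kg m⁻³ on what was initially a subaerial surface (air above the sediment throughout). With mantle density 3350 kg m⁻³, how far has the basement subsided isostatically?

3.76 km

Subaerial load: s = t ρ_sed / ρ_m = 6.565 km × 1920/3350 = 3.76 km.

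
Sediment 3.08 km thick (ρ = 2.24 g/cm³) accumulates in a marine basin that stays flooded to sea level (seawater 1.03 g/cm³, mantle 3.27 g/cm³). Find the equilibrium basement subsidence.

Submarine loading: the sediment displaces seawater, and the subsidence is in turn flooded, so s (ρ_m − ρ_w) = t (ρ_sed − ρ_w).
s = 3.08 km × (2.24 − 1.03) / (3.27 − 1.03) = 1.66 km.

1.66 km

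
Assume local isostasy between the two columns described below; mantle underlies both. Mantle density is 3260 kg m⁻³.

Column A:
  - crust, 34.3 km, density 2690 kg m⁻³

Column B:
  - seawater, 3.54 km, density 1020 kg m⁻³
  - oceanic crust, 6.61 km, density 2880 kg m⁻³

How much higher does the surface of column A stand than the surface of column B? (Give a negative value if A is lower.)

2.79 km

For any compensation level in the mantle, the mantle terms cancel and isostasy reduces to e = (Σt_A − Σt_B) − (Σ(ρt)_A − Σ(ρt)_B) / ρ_m.
Σt_A = 34.3 km; Σt_B = 10.15 km; Σ(ρt)_A = 92267; Σ(ρt)_B = 22647.6 (in km·kg m⁻³).
e = (34.3 − 10.15) − (92267 − 22647.6) / 3260 = 2.79 km.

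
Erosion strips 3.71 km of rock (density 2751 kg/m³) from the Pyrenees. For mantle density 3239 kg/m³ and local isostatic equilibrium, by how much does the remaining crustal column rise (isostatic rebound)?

Unloading: uplift u = e ρ_c/ρ_m = 3.71 km × 2751/3239 = 3.15 km.

3.15 km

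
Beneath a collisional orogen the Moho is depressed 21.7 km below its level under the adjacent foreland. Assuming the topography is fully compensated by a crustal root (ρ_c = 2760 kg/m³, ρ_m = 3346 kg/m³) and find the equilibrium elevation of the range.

4.61 km

In Airy isostatic equilibrium: ρ_c h = (ρ_m − ρ_c) r.
h = r (ρ_m − ρ_c) / ρ_c = 21.7 km × (3346 − 2760) / 2760 = 4.61 km.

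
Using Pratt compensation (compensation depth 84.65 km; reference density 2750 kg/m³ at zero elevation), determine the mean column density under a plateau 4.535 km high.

Pratt balance: ρ_ref D = ρ (D + h).
ρ = ρ_ref D/(D + h) = 2750 × 84.65 km/(84.65 km + 4.535 km) = 2610 kg/m³.

2610 kg/m³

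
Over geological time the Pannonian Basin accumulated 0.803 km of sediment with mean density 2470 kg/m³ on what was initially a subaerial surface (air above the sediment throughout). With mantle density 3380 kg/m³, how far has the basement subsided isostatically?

0.587 km

Subaerial load: s = t ρ_sed / ρ_m = 0.803 km × 2470/3380 = 0.587 km.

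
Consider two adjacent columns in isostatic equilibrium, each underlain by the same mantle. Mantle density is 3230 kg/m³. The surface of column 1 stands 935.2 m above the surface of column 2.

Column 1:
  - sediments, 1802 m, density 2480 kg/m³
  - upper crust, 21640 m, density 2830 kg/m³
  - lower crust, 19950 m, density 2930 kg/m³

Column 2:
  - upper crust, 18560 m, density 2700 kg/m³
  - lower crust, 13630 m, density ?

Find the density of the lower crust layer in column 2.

3000 kg/m³

Take the compensation level at the base of the deeper column (depth z_c below the surface of column 1) and equate Σ ρ_i t_i down to z_c; mantle fills any gap and the z_c terms cancel.
Column 1: 1802×2480 + 21640×2830 + 19950×2930 + (z_c − 43392)×3230
Column 2: 935.2×0 + 18560×2700 + 13630×ρ + (z_c − 935.2 − 32190)×3230
The z_c×3230 term appears on both sides and cancels. Collect the known terms of each column as K = Σ(ρt)_known − 3230 × (depth of known layers): K_1 = 124163660 − 3230×43392 = −15992500; K_2 = 50112000 − 3230×(935.2 + 32190) = −56882396.
Balance: K_1 = K_2 + 13630×ρ, so ρ = (K_1 − K_2)/13630 = 40889900/13630 = 3000 kg/m³.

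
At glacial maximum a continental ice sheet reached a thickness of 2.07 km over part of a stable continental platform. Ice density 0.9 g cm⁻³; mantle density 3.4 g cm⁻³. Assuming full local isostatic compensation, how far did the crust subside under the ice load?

Equating mass per unit area of the two columns: the ice load ρ_ice t is balanced by mantle displaced below, ρ_m s.
s = t ρ_ice / ρ_m = 2.07 km × 0.9/3.4 = 0.548 km.

0.548 km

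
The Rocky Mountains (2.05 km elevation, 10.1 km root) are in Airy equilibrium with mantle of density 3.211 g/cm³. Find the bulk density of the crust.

2.67 g/cm³

ρ_c h = (ρ_m − ρ_c) r → ρ_c (h + r) = ρ_m r → ρ_c = ρ_m r / (h + r).
ρ_c = 3.211 × 10.1 km / (2.05 km + 10.1 km) = 2.67 g/cm³.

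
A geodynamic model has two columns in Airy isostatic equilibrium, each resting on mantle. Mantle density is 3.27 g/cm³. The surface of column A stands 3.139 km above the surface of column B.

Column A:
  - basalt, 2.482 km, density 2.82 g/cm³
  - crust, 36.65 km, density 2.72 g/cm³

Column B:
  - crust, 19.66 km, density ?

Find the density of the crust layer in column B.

Take the compensation level at the base of the deeper column (depth z_c below the surface of column A) and equate Σ ρ_i t_i down to z_c; mantle fills any gap and the z_c terms cancel.
Column A: 2.482×2.82 + 36.65×2.72 + (z_c − 39.132)×3.27
Column B: 3.139×0 + 19.66×ρ + (z_c − 3.139 − 19.66)×3.27
The z_c×3.27 term appears on both sides and cancels. Collect the known terms of each column as K = Σ(ρt)_known − 3.27 × (depth of known layers): K_A = 106.68724 − 3.27×39.132 = −21.2744; K_B = 0 − 3.27×(3.139 + 19.66) = −74.55273.
Balance: K_A = K_B + 19.66×ρ, so ρ = (K_A − K_B)/19.66 = 53.2783/19.66 = 2.71 g/cm³.

2.71 g/cm³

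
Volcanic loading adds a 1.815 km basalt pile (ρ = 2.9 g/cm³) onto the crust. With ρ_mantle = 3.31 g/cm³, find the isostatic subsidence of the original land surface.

1.59 km

Subaerial loading: s = t ρ_load / ρ_m.
s = 1.815 km × 2.9/3.31 = 1.59 km.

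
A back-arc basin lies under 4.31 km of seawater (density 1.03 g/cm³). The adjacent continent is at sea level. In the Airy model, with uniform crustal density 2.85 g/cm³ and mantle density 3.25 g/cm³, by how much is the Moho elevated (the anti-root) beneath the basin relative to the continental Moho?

Equating mass per unit area of the two columns: replacing crust with seawater at the top is compensated by replacing crust with mantle at the base: d (ρ_c − ρ_w) = a (ρ_m − ρ_c).
a = d (ρ_c − ρ_w)/(ρ_m − ρ_c) = 4.31 km × 1.82/0.4 = 19.6 km.

19.6 km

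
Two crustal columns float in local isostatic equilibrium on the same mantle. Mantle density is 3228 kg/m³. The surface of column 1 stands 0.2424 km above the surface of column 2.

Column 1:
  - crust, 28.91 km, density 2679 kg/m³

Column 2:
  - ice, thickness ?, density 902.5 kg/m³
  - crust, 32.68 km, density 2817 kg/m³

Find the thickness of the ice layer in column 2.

Take the compensation level at the base of the deeper column (depth z_c below the surface of column 1) and equate Σ ρ_i t_i down to z_c; mantle fills any gap and the z_c terms cancel.
Column 1: 28.91×2679 + (z_c − 28.91)×3228
Column 2: 0.2424×0 + x×902.5 + 32.68×2817 + (z_c − 0.2424 − 32.68 − x)×3228
The z_c×3228 term appears on both sides and cancels. Collect the known terms of each column as K = Σ(ρt)_known − 3228 × (depth of known layers): K_1 = 77449.89 − 3228×28.91 = −15871.59; K_2 = 92059.56 − 3228×(0.2424 + 32.68) = −14213.9472.
Balance: K_1 = K_2 − x×(3228 − 902.5), so x = (K_2 − K_1)/(3228 − 902.5) = 1657.64/2325.5 = 0.713 km.

0.713 km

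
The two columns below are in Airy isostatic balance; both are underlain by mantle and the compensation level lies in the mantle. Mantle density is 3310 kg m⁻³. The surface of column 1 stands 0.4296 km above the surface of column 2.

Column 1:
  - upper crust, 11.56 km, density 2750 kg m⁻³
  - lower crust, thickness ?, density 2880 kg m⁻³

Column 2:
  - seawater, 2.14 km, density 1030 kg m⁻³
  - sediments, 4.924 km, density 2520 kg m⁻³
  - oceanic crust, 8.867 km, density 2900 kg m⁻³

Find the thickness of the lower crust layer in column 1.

Take the compensation level at the base of the deeper column (depth z_c below the surface of column 1) and equate Σ ρ_i t_i down to z_c; mantle fills any gap and the z_c terms cancel.
Column 1: 11.56×2750 + x×2880 + (z_c − 11.56 − x)×3310
Column 2: 0.4296×0 + 2.14×1030 + 4.924×2520 + 8.867×2900 + (z_c − 0.4296 − 15.931)×3310
The z_c×3310 term appears on both sides and cancels. Collect the known terms of each column as K = Σ(ρt)_known − 3310 × (depth of known layers): K_1 = 31790 − 3310×11.56 = −6473.6; K_2 = 40326.98 − 3310×(0.4296 + 15.931) = −13826.606.
Balance: K_1 − x×(3310 − 2880) = K_2, so x = (K_1 − K_2)/(3310 − 2880) = 7353.01/430 = 17.1 km.

17.1 km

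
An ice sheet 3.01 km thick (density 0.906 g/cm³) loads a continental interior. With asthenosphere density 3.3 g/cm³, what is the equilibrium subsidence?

For local isostatic compensation: the ice load ρ_ice t is balanced by mantle displaced below, ρ_m s.
s = t ρ_ice / ρ_m = 3.01 km × 0.906/3.3 = 0.826 km.

0.826 km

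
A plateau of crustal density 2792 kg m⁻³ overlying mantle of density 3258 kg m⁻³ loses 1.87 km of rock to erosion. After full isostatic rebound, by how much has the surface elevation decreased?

Rebound u = e ρ_c/ρ_m = 1.87 km × 2792/3258 = 1.603 km.
Net surface drop = e − u = 1.87 km − 1.603 km = e (ρ_m − ρ_c)/ρ_m = 0.267 km.

0.267 km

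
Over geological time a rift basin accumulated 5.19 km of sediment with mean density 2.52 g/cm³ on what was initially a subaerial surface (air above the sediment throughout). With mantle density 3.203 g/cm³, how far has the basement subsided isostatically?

4.08 km

Subaerial load: s = t ρ_sed / ρ_m = 5.19 km × 2.52/3.203 = 4.08 km.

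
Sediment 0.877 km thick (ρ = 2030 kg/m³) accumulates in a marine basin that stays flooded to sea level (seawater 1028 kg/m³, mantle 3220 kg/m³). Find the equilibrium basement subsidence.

0.401 km

Submarine loading: the sediment displaces seawater, and the subsidence is in turn flooded, so s (ρ_m − ρ_w) = t (ρ_sed − ρ_w).
s = 0.877 km × (2030 − 1028) / (3220 − 1028) = 0.401 km.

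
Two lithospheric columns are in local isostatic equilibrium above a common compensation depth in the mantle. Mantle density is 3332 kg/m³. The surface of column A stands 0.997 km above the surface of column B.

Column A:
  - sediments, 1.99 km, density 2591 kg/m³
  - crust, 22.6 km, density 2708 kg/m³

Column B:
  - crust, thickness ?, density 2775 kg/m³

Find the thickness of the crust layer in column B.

Take the compensation level at the base of the deeper column (depth z_c below the surface of column A) and equate Σ ρ_i t_i down to z_c; mantle fills any gap and the z_c terms cancel.
Column A: 1.99×2591 + 22.6×2708 + (z_c − 24.59)×3332
Column B: 0.997×0 + x×2775 + (z_c − 0.997 − 0 − x)×3332
The z_c×3332 term appears on both sides and cancels. Collect the known terms of each column as K = Σ(ρt)_known − 3332 × (depth of known layers): K_A = 66356.89 − 3332×24.59 = −15576.99; K_B = 0 − 3332×(0.997 + 0) = −3322.004.
Balance: K_A = K_B − x×(3332 − 2775), so x = (K_B − K_A)/(3332 − 2775) = 12255/557 = 22 km.

22 km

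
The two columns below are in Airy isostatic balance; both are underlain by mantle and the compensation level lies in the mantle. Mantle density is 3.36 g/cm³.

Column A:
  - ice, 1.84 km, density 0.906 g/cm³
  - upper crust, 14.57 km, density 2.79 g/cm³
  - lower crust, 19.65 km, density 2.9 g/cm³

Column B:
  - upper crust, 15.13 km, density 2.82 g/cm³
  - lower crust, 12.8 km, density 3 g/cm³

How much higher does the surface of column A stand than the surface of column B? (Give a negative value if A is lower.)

2.7 km

For any compensation level in the mantle, the mantle terms cancel and isostasy reduces to e = (Σt_A − Σt_B) − (Σ(ρt)_A − Σ(ρt)_B) / ρ_m.
Σt_A = 36.06 km; Σt_B = 27.93 km; Σ(ρt)_A = 99.30234; Σ(ρt)_B = 81.0666 (in km·g/cm³).
e = (36.06 − 27.93) − (99.30234 − 81.0666) / 3.36 = 2.7 km.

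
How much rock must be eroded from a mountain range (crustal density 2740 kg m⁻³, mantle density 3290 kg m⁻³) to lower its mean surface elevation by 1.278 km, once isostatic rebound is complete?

Net drop Δ = e − u = e − e ρ_c/ρ_m = e (ρ_m − ρ_c)/ρ_m.
e = Δ ρ_m/(ρ_m − ρ_c) = 1.278 km × 3290/550 = 7.64 km.

7.64 km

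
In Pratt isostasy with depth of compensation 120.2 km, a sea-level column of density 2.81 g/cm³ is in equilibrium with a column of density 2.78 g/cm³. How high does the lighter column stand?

1.3 km

ρ_ref D = ρ (D + h) → h = D (ρ_ref − ρ)/ρ.
h = 120.2 km × (2.81 − 2.78)/2.78 = 1.3 km.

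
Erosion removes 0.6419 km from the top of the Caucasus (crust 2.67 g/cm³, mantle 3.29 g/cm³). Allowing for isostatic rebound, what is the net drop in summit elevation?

0.121 km

Rebound u = e ρ_c/ρ_m = 0.6419 km × 2.67/3.29 = 0.5209 km.
Net surface drop = e − u = 0.6419 km − 0.5209 km = e (ρ_m − ρ_c)/ρ_m = 0.121 km.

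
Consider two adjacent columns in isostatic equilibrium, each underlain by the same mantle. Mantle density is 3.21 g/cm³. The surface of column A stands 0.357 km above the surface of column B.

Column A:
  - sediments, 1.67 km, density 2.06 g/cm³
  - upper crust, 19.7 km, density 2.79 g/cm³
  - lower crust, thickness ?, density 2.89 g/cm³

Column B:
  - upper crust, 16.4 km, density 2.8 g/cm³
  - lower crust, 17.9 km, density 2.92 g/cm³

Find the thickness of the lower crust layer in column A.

8.96 km

Take the compensation level at the base of the deeper column (depth z_c below the surface of column A) and equate Σ ρ_i t_i down to z_c; mantle fills any gap and the z_c terms cancel.
Column A: 1.67×2.06 + 19.7×2.79 + x×2.89 + (z_c − 21.37 − x)×3.21
Column B: 0.357×0 + 16.4×2.8 + 17.9×2.92 + (z_c − 0.357 − 34.3)×3.21
The z_c×3.21 term appears on both sides and cancels. Collect the known terms of each column as K = Σ(ρt)_known − 3.21 × (depth of known layers): K_A = 58.4032 − 3.21×21.37 = −10.1945; K_B = 98.188 − 3.21×(0.357 + 34.3) = −13.06097.
Balance: K_A − x×(3.21 − 2.89) = K_B, so x = (K_A − K_B)/(3.21 − 2.89) = 2.86647/0.32 = 8.96 km.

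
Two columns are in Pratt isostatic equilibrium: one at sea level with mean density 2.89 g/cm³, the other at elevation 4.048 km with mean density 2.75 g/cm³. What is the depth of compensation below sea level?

79.5 km

ρ_ref D = ρ (D + h) → D (ρ_ref − ρ) = ρ h.
D = ρ h/(ρ_ref − ρ) = 2.75 × 4.048 km/(2.89 − 2.75) = 79.5 km.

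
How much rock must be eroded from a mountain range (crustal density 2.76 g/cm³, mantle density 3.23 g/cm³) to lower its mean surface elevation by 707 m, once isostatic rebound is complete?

4860 m

Net drop Δ = e − u = e − e ρ_c/ρ_m = e (ρ_m − ρ_c)/ρ_m.
e = Δ ρ_m/(ρ_m − ρ_c) = 707 m × 3.23/0.47 = 4860 m.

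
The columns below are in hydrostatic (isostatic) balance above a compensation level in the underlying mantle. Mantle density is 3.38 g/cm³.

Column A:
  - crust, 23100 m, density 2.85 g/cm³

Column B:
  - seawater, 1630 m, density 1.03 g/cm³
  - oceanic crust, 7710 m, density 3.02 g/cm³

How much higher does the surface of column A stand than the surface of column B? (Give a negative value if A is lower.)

1670 m

For any compensation level in the mantle, the mantle terms cancel and isostasy reduces to e = (Σt_A − Σt_B) − (Σ(ρt)_A − Σ(ρt)_B) / ρ_m.
Σt_A = 23100 m; Σt_B = 9340 m; Σ(ρt)_A = 65835; Σ(ρt)_B = 24963.1 (in m·g/cm³).
e = (23100 − 9340) − (65835 − 24963.1) / 3.38 = 1670 m.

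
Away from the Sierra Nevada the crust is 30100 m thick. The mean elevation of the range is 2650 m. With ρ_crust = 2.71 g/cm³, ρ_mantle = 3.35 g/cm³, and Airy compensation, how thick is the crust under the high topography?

Root depth r = h ρ_c / (ρ_m − ρ_c) = 2650 m × 2.71 / 0.64 = 11220 m.
Total thickness = T + h + r = 30100 m + 2650 m + 11220 m = 44000 m.

44000 m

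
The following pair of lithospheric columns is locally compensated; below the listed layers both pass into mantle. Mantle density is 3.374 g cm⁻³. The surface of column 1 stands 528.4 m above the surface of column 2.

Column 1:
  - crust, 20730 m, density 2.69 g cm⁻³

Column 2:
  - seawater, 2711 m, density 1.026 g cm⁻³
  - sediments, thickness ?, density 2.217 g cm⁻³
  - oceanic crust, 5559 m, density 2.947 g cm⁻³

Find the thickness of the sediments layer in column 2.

Take the compensation level at the base of the deeper column (depth z_c below the surface of column 1) and equate Σ ρ_i t_i down to z_c; mantle fills any gap and the z_c terms cancel.
Column 1: 20730×2.69 + (z_c − 20730)×3.374
Column 2: 528.4×0 + 2711×1.026 + x×2.217 + 5559×2.947 + (z_c − 528.4 − 8270 − x)×3.374
The z_c×3.374 term appears on both sides and cancels. Collect the known terms of each column as K = Σ(ρt)_known − 3.374 × (depth of known layers): K_1 = 55763.7 − 3.374×20730 = −14179.32; K_2 = 19163.859 − 3.374×(528.4 + 8270) = −10521.9426.
Balance: K_1 = K_2 − x×(3.374 − 2.217), so x = (K_2 − K_1)/(3.374 − 2.217) = 3657.38/1.157 = 3160 m.

3160 m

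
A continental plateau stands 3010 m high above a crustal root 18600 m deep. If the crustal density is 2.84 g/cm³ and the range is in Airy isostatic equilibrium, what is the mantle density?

3.3 g/cm³

Airy balance: ρ_c h = (ρ_m − ρ_c) r → ρ_m = ρ_c (1 + h/r).
ρ_m = 2.84 × (1 + 3010 m/18600 m) = 3.3 g/cm³.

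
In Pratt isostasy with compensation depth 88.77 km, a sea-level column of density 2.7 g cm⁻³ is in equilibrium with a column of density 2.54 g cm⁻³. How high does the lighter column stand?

5.59 km

ρ_ref D = ρ (D + h) → h = D (ρ_ref − ρ)/ρ.
h = 88.77 km × (2.7 − 2.54)/2.54 = 5.59 km.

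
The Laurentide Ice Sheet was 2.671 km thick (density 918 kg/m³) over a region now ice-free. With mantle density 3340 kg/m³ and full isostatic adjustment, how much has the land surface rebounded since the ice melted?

Removing the load lets mantle flow back in; uplift u satisfies ρ_ice t = ρ_m u.
u = t ρ_ice/ρ_m = 2.671 km × 918/3340 = 0.734 km.

0.734 km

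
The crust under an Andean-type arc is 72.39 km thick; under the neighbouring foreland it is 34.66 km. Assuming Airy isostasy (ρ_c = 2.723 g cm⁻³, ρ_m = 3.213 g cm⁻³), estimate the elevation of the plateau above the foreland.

5.75 km

Excess crust Δ = 72.39 km − 34.66 km = 37.73 km, split between elevation h and root r with h + r = Δ.
Airy balance ρ_c h = (ρ_m − ρ_c) r gives r = h ρ_c/(ρ_m − ρ_c), so h (1 + ρ_c/(ρ_m − ρ_c)) = Δ, i.e. h = Δ (ρ_m − ρ_c)/ρ_m.
h = 37.73 km × 0.49/3.213 = 5.75 km.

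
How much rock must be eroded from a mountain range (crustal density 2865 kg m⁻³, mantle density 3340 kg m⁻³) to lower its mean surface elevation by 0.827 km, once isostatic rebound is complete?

Net drop Δ = e − u = e − e ρ_c/ρ_m = e (ρ_m − ρ_c)/ρ_m.
e = Δ ρ_m/(ρ_m − ρ_c) = 0.827 km × 3340/475 = 5.82 km.

5.82 km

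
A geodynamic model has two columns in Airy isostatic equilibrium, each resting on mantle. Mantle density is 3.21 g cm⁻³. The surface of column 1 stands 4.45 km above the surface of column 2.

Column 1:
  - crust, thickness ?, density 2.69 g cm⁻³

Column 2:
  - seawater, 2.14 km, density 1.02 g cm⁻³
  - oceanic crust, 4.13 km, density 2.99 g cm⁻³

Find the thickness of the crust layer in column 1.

Take the compensation level at the base of the deeper column (depth z_c below the surface of column 1) and equate Σ ρ_i t_i down to z_c; mantle fills any gap and the z_c terms cancel.
Column 1: x×2.69 + (z_c − 0 − x)×3.21
Column 2: 4.45×0 + 2.14×1.02 + 4.13×2.99 + (z_c − 4.45 − 6.27)×3.21
The z_c×3.21 term appears on both sides and cancels. Collect the known terms of each column as K = Σ(ρt)_known − 3.21 × (depth of known layers): K_1 = 0 − 3.21×0 = 0; K_2 = 14.5315 − 3.21×(4.45 + 6.27) = −19.8797.
Balance: K_1 − x×(3.21 − 2.69) = K_2, so x = (K_1 − K_2)/(3.21 − 2.69) = 19.8797/0.52 = 38.2 km.

38.2 km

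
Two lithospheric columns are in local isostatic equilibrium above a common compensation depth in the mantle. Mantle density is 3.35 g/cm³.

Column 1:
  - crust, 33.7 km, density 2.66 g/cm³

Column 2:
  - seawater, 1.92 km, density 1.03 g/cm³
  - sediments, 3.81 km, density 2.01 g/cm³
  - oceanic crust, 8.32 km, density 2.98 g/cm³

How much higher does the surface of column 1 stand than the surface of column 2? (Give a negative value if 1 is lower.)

For any compensation level in the mantle, the mantle terms cancel and isostasy reduces to e = (Σt_1 − Σt_2) − (Σ(ρt)_1 − Σ(ρt)_2) / ρ_m.
Σt_1 = 33.7 km; Σt_2 = 14.05 km; Σ(ρt)_1 = 89.642; Σ(ρt)_2 = 34.4293 (in km·g/cm³).
e = (33.7 − 14.05) − (89.642 − 34.4293) / 3.35 = 3.17 km.

3.17 km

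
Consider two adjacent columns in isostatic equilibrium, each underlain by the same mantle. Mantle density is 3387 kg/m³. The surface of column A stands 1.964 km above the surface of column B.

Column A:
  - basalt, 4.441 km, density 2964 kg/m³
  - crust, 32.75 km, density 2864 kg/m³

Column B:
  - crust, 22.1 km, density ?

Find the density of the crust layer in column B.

2830 kg/m³

Take the compensation level at the base of the deeper column (depth z_c below the surface of column A) and equate Σ ρ_i t_i down to z_c; mantle fills any gap and the z_c terms cancel.
Column A: 4.441×2964 + 32.75×2864 + (z_c − 37.191)×3387
Column B: 1.964×0 + 22.1×ρ + (z_c − 1.964 − 22.1)×3387
The z_c×3387 term appears on both sides and cancels. Collect the known terms of each column as K = Σ(ρt)_known − 3387 × (depth of known layers): K_A = 106959.124 − 3387×37.191 = −19006.793; K_B = 0 − 3387×(1.964 + 22.1) = −81504.768.
Balance: K_A = K_B + 22.1×ρ, so ρ = (K_A − K_B)/22.1 = 62498/22.1 = 2830 kg/m³.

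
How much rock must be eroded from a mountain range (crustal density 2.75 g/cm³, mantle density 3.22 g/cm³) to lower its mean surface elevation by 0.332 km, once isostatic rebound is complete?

2.27 km

Net drop Δ = e − u = e − e ρ_c/ρ_m = e (ρ_m − ρ_c)/ρ_m.
e = Δ ρ_m/(ρ_m − ρ_c) = 0.332 km × 3.22/0.47 = 2.27 km.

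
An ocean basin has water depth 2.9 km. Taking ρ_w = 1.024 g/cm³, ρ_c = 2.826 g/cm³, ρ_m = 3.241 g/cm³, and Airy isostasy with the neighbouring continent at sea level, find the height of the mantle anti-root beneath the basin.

For local isostatic compensation: replacing crust with seawater at the top is compensated by replacing crust with mantle at the base: d (ρ_c − ρ_w) = a (ρ_m − ρ_c).
a = d (ρ_c − ρ_w)/(ρ_m − ρ_c) = 2.9 km × 1.802/0.415 = 12.6 km.

12.6 km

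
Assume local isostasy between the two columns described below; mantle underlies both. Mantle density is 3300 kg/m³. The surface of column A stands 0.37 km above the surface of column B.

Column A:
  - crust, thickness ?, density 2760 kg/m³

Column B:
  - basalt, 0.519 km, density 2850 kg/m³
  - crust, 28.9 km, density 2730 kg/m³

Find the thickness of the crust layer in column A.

33.2 km

Take the compensation level at the base of the deeper column (depth z_c below the surface of column A) and equate Σ ρ_i t_i down to z_c; mantle fills any gap and the z_c terms cancel.
Column A: x×2760 + (z_c − 0 − x)×3300
Column B: 0.37×0 + 0.519×2850 + 28.9×2730 + (z_c − 0.37 − 29.419)×3300
The z_c×3300 term appears on both sides and cancels. Collect the known terms of each column as K = Σ(ρt)_known − 3300 × (depth of known layers): K_A = 0 − 3300×0 = 0; K_B = 80376.15 − 3300×(0.37 + 29.419) = −17927.55.
Balance: K_A − x×(3300 − 2760) = K_B, so x = (K_A − K_B)/(3300 − 2760) = 17927.5/540 = 33.2 km.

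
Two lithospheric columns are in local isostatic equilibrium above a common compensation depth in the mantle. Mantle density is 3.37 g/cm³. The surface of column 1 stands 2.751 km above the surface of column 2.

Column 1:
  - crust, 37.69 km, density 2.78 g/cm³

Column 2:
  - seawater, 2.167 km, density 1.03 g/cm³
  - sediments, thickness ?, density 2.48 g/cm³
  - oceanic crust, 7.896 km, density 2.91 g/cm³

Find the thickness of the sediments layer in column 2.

Take the compensation level at the base of the deeper column (depth z_c below the surface of column 1) and equate Σ ρ_i t_i down to z_c; mantle fills any gap and the z_c terms cancel.
Column 1: 37.69×2.78 + (z_c − 37.69)×3.37
Column 2: 2.751×0 + 2.167×1.03 + x×2.48 + 7.896×2.91 + (z_c − 2.751 − 10.063 − x)×3.37
The z_c×3.37 term appears on both sides and cancels. Collect the known terms of each column as K = Σ(ρt)_known − 3.37 × (depth of known layers): K_1 = 104.7782 − 3.37×37.69 = −22.2371; K_2 = 25.20937 − 3.37×(2.751 + 10.063) = −17.97381.
Balance: K_1 = K_2 − x×(3.37 − 2.48), so x = (K_2 − K_1)/(3.37 − 2.48) = 4.26329/0.89 = 4.79 km.

4.79 km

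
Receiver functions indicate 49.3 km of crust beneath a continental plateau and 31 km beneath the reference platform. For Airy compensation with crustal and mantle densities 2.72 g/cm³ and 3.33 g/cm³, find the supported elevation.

3.35 km

Excess crust Δ = 49.3 km − 31 km = 18.3 km, split between elevation h and root r with h + r = Δ.
Airy balance ρ_c h = (ρ_m − ρ_c) r gives r = h ρ_c/(ρ_m − ρ_c), so h (1 + ρ_c/(ρ_m − ρ_c)) = Δ, i.e. h = Δ (ρ_m − ρ_c)/ρ_m.
h = 18.3 km × 0.61/3.33 = 3.35 km.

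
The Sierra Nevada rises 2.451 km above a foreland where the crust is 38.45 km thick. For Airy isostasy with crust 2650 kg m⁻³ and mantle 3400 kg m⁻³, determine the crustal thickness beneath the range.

Root depth r = h ρ_c / (ρ_m − ρ_c) = 2.451 km × 2650 / 750 = 8.66 km.
Total thickness = T + h + r = 38.45 km + 2.451 km + 8.66 km = 49.6 km.

49.6 km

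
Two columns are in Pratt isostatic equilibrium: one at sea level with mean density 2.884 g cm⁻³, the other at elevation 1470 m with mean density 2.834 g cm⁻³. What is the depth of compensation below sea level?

ρ_ref D = ρ (D + h) → D (ρ_ref − ρ) = ρ h.
D = ρ h/(ρ_ref − ρ) = 2.834 × 1470 m/(2.884 − 2.834) = 83300 m.

83300 m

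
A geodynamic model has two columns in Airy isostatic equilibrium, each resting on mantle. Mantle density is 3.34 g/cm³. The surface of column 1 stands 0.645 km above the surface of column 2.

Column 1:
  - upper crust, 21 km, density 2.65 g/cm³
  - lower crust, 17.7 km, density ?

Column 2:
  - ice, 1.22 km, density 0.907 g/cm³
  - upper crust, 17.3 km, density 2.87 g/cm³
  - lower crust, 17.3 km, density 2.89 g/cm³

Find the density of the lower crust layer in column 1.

2.97 g/cm³

Take the compensation level at the base of the deeper column (depth z_c below the surface of column 1) and equate Σ ρ_i t_i down to z_c; mantle fills any gap and the z_c terms cancel.
Column 1: 21×2.65 + 17.7×ρ + (z_c − 38.7)×3.34
Column 2: 0.645×0 + 1.22×0.907 + 17.3×2.87 + 17.3×2.89 + (z_c − 0.645 − 35.82)×3.34
The z_c×3.34 term appears on both sides and cancels. Collect the known terms of each column as K = Σ(ρt)_known − 3.34 × (depth of known layers): K_1 = 55.65 − 3.34×38.7 = −73.608; K_2 = 100.75454 − 3.34×(0.645 + 35.82) = −21.03856.
Balance: K_1 + 17.7×ρ = K_2, so ρ = (K_2 − K_1)/17.7 = 52.5694/17.7 = 2.97 g/cm³.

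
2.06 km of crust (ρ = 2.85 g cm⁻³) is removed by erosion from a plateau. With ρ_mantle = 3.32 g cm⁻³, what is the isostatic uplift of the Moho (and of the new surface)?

Unloading: uplift u = e ρ_c/ρ_m = 2.06 km × 2.85/3.32 = 1.77 km.

1.77 km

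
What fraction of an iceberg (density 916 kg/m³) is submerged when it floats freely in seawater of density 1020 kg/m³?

Submerged fraction = ρ_obj/ρ_fluid = 916/1020 = 0.898.

0.898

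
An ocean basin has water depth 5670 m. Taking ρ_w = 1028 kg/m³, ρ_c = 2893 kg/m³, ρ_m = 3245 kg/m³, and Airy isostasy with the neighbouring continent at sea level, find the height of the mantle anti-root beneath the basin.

Balancing pressure at the compensation depth: replacing crust with seawater at the top is compensated by replacing crust with mantle at the base: d (ρ_c − ρ_w) = a (ρ_m − ρ_c).
a = d (ρ_c − ρ_w)/(ρ_m − ρ_c) = 5670 m × 1865/352 = 30000 m.

30000 m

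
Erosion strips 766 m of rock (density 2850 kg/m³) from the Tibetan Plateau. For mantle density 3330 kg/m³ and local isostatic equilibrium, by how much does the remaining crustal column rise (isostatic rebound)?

Unloading: uplift u = e ρ_c/ρ_m = 766 m × 2850/3330 = 656 m.

656 m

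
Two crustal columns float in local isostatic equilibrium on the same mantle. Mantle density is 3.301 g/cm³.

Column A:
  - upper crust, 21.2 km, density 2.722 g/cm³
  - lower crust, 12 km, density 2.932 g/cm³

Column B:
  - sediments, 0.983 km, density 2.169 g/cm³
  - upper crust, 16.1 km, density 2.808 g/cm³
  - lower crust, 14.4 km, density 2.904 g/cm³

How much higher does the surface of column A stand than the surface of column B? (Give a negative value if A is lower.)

For any compensation level in the mantle, the mantle terms cancel and isostasy reduces to e = (Σt_A − Σt_B) − (Σ(ρt)_A − Σ(ρt)_B) / ρ_m.
Σt_A = 33.2 km; Σt_B = 31.483 km; Σ(ρt)_A = 92.8904; Σ(ρt)_B = 89.158527 (in km·g/cm³).
e = (33.2 − 31.483) − (92.8904 − 89.158527) / 3.301 = 0.586 km.

0.586 km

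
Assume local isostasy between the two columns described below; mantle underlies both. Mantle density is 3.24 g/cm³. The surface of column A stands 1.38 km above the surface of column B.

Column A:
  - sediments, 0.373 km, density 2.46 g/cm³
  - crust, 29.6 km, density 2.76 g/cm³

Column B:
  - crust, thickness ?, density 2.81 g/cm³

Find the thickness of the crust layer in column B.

Take the compensation level at the base of the deeper column (depth z_c below the surface of column A) and equate Σ ρ_i t_i down to z_c; mantle fills any gap and the z_c terms cancel.
Column A: 0.373×2.46 + 29.6×2.76 + (z_c − 29.973)×3.24
Column B: 1.38×0 + x×2.81 + (z_c − 1.38 − 0 − x)×3.24
The z_c×3.24 term appears on both sides and cancels. Collect the known terms of each column as K = Σ(ρt)_known − 3.24 × (depth of known layers): K_A = 82.61358 − 3.24×29.973 = −14.49894; K_B = 0 − 3.24×(1.38 + 0) = −4.4712.
Balance: K_A = K_B − x×(3.24 − 2.81), so x = (K_B − K_A)/(3.24 − 2.81) = 10.0277/0.43 = 23.3 km.

23.3 km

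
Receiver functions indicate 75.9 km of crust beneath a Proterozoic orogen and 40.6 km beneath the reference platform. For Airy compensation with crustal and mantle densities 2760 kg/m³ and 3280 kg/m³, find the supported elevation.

5.6 km

Excess crust Δ = 75.9 km − 40.6 km = 35.3 km, split between elevation h and root r with h + r = Δ.
Airy balance ρ_c h = (ρ_m − ρ_c) r gives r = h ρ_c/(ρ_m − ρ_c), so h (1 + ρ_c/(ρ_m − ρ_c)) = Δ, i.e. h = Δ (ρ_m − ρ_c)/ρ_m.
h = 35.3 km × 520/3280 = 5.6 km.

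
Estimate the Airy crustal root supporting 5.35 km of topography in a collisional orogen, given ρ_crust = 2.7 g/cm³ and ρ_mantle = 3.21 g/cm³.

28.3 km

In Airy isostatic equilibrium: the weight of the topography is balanced by the buoyancy of the root, ρ_c h = (ρ_m − ρ_c) r.
r = h · ρ_c / (ρ_m − ρ_c) = 5.35 km × 2.7 / (3.21 − 2.7) = 28.3 km.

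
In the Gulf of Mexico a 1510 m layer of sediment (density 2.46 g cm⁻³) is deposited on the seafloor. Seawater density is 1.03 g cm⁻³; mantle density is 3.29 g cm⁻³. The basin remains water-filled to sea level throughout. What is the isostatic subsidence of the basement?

955 m

Submarine loading: the sediment displaces seawater, and the subsidence is in turn flooded, so s (ρ_m − ρ_w) = t (ρ_sed − ρ_w).
s = 1510 m × (2.46 − 1.03) / (3.29 − 1.03) = 955 m.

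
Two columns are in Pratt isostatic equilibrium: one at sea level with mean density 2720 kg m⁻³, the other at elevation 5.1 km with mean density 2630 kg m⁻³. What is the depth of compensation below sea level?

149 km

ρ_ref D = ρ (D + h) → D (ρ_ref − ρ) = ρ h.
D = ρ h/(ρ_ref − ρ) = 2630 × 5.1 km/(2720 − 2630) = 149 km.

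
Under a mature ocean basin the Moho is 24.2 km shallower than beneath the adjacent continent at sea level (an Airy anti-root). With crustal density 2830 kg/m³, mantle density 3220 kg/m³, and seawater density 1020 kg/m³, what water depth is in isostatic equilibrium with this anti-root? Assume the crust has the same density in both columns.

5.21 km

Replacing a thickness d of crust by seawater at the top must be balanced by replacing crust with mantle at the base: d (ρ_c − ρ_w) = a (ρ_m − ρ_c).
d = a (ρ_m − ρ_c)/(ρ_c − ρ_w) = 24.2 km × 390/1810 = 5.21 km.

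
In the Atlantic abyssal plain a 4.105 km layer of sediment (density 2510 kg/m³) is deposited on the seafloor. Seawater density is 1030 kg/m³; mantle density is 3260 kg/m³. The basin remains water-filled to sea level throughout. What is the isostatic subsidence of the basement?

Submarine loading: the sediment displaces seawater, and the subsidence is in turn flooded, so s (ρ_m − ρ_w) = t (ρ_sed − ρ_w).
s = 4.105 km × (2510 − 1030) / (3260 − 1030) = 2.72 km.

2.72 km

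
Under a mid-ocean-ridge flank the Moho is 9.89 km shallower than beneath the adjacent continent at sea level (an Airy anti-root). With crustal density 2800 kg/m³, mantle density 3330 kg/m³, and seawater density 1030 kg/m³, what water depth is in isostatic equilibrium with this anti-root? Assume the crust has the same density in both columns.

2.96 km

Replacing a thickness d of crust by seawater at the top must be balanced by replacing crust with mantle at the base: d (ρ_c − ρ_w) = a (ρ_m − ρ_c).
d = a (ρ_m − ρ_c)/(ρ_c − ρ_w) = 9.89 km × 530/1770 = 2.96 km.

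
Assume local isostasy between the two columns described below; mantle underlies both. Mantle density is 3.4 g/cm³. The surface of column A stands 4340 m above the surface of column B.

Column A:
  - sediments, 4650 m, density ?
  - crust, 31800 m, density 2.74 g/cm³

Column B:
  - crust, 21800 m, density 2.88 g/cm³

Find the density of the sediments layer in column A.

2.3 g/cm³

Take the compensation level at the base of the deeper column (depth z_c below the surface of column A) and equate Σ ρ_i t_i down to z_c; mantle fills any gap and the z_c terms cancel.
Column A: 4650×ρ + 31800×2.74 + (z_c − 36450)×3.4
Column B: 4340×0 + 21800×2.88 + (z_c − 4340 − 21800)×3.4
The z_c×3.4 term appears on both sides and cancels. Collect the known terms of each column as K = Σ(ρt)_known − 3.4 × (depth of known layers): K_A = 87132 − 3.4×36450 = −36798; K_B = 62784 − 3.4×(4340 + 21800) = −26092.
Balance: K_A + 4650×ρ = K_B, so ρ = (K_B − K_A)/4650 = 10706/4650 = 2.3 g/cm³.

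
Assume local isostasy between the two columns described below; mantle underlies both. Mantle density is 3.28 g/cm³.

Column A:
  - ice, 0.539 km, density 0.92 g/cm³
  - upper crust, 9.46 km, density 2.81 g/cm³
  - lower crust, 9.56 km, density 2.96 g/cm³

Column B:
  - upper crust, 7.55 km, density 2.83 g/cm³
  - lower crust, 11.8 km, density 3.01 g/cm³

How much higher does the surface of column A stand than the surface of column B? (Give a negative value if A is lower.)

0.669 km

For any compensation level in the mantle, the mantle terms cancel and isostasy reduces to e = (Σt_A − Σt_B) − (Σ(ρt)_A − Σ(ρt)_B) / ρ_m.
Σt_A = 19.559 km; Σt_B = 19.35 km; Σ(ρt)_A = 55.37608; Σ(ρt)_B = 56.8845 (in km·g/cm³).
e = (19.559 − 19.35) − (55.37608 − 56.8845) / 3.28 = 0.669 km.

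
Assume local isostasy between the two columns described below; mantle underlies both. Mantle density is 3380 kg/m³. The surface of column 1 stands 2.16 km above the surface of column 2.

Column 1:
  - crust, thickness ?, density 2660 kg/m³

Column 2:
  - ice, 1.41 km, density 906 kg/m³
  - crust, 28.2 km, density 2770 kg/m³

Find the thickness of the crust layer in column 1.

38.9 km

Take the compensation level at the base of the deeper column (depth z_c below the surface of column 1) and equate Σ ρ_i t_i down to z_c; mantle fills any gap and the z_c terms cancel.
Column 1: x×2660 + (z_c − 0 − x)×3380
Column 2: 2.16×0 + 1.41×906 + 28.2×2770 + (z_c − 2.16 − 29.61)×3380
The z_c×3380 term appears on both sides and cancels. Collect the known terms of each column as K = Σ(ρt)_known − 3380 × (depth of known layers): K_1 = 0 − 3380×0 = 0; K_2 = 79391.46 − 3380×(2.16 + 29.61) = −27991.14.
Balance: K_1 − x×(3380 − 2660) = K_2, so x = (K_1 − K_2)/(3380 − 2660) = 27991.1/720 = 38.9 km.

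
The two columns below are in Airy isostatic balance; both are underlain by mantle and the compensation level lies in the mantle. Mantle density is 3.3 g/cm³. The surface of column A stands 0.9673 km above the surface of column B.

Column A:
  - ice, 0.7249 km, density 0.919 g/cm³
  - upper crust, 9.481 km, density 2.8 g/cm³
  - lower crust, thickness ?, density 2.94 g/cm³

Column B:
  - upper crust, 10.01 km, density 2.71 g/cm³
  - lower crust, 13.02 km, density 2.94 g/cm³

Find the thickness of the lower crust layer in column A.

Take the compensation level at the base of the deeper column (depth z_c below the surface of column A) and equate Σ ρ_i t_i down to z_c; mantle fills any gap and the z_c terms cancel.
Column A: 0.7249×0.919 + 9.481×2.8 + x×2.94 + (z_c − 10.2059 − x)×3.3
Column B: 0.9673×0 + 10.01×2.71 + 13.02×2.94 + (z_c − 0.9673 − 23.03)×3.3
The z_c×3.3 term appears on both sides and cancels. Collect the known terms of each column as K = Σ(ρt)_known − 3.3 × (depth of known layers): K_A = 27.2129831 − 3.3×10.2059 = −6.4664869; K_B = 65.4059 − 3.3×(0.9673 + 23.03) = −13.78519.
Balance: K_A − x×(3.3 − 2.94) = K_B, so x = (K_A − K_B)/(3.3 − 2.94) = 7.3187/0.36 = 20.3 km.

20.3 km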